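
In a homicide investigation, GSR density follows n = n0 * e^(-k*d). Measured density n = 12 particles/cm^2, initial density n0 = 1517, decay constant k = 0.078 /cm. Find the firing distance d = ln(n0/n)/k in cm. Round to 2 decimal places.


GSR distance calculation:
n0/n = 1517 / 12 = 126.416667
ln(n0/n) = 4.839583
d = 4.839583 / 0.078 = 62.05 cm

62.05


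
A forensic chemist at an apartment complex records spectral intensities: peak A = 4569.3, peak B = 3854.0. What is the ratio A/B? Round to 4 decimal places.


Spectral peak ratio:
Peak A = 4569.3 counts
Peak B = 3854.0 counts
Ratio = 4569.3 / 3854.0 = 1.1856

1.1856


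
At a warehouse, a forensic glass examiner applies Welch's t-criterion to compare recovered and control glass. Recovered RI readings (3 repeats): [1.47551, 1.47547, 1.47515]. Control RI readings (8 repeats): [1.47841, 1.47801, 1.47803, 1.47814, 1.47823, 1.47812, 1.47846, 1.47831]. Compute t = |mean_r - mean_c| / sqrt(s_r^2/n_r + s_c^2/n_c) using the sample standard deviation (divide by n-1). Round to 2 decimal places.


Welch's t-criterion for glass RI comparison:
Recovered mean = sum / n_r = 4.42613 / 3 = 1.4753767
Control mean = sum / n_c = 11.82571 / 8 = 1.4782138
Recovered sample variance s_r^2 = 3.89333e-08
Control sample variance s_c^2 = 2.83125e-08
Welch SE (unpooled) = sqrt(s_r^2/n_r + s_c^2/n_c) = sqrt(1.29778e-08 + 3.53906e-09) = sqrt(1.65169e-08) = 0.000128518
|mean_r - mean_c| = 0.00283708
t = 0.00283708 / 0.000128518 = 22.08

22.08


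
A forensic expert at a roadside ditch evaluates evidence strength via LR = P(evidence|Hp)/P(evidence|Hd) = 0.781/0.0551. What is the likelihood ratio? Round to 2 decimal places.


Likelihood ratio calculation:
LR = P(E|Hp) / P(E|Hd)
LR = 0.781 / 0.0551
LR = 14.17

14.17


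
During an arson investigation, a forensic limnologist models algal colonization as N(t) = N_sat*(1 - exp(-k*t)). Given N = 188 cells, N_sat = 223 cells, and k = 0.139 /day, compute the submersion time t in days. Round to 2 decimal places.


PMSI from diatom colonization curve:
N / N_sat = 188 / 223 = 0.843049
1 - N/N_sat = 0.156951
ln(1 - N/N_sat) = -1.851822
t = -ln(1 - N/N_sat) / k = -(-1.851822) / 0.139 = 13.32 days

13.32


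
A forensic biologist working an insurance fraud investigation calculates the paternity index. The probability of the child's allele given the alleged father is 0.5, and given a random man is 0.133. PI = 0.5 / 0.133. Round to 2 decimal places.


Paternity Index calculation:
PI = P(allele|father) / P(allele|random)
PI = 0.5 / 0.133
PI = 3.76

3.76


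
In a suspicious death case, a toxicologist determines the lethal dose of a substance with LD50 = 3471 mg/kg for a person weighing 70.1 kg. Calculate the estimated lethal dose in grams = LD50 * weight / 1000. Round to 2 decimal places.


Lethal dose calculation:
Lethal dose = LD50 * body_weight / 1000
= 3471 * 70.1 / 1000
= 243317.1 / 1000
= 243.32 g

243.32


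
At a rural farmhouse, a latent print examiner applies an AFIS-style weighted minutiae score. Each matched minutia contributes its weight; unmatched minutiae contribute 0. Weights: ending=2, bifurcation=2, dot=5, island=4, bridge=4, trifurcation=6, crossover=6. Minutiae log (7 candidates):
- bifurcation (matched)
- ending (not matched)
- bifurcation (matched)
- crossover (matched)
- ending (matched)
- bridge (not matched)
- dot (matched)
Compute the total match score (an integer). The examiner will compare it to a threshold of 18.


Weighted minutiae match score:
  bifurcation: matched, +2 (running total 2)
  ending: not matched, +0
  bifurcation: matched, +2 (running total 4)
  crossover: matched, +6 (running total 10)
  ending: matched, +2 (running total 12)
  bridge: not matched, +0
  dot: matched, +5 (running total 17)
Total score = 17
Threshold = 18; verdict = inconclusive

17


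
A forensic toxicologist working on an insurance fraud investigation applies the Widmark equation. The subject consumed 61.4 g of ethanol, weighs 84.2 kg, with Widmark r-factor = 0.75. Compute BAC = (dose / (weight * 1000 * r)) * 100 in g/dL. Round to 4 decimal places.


Applying the Widmark formula:
BAC = (dose_g / (body_wt * 1000 * r)) * 100
Denominator = 84.2 * 1000 * 0.75 = 63150
BAC = (61.4 / 63150) * 100
BAC = 0.0972 g/dL

0.0972


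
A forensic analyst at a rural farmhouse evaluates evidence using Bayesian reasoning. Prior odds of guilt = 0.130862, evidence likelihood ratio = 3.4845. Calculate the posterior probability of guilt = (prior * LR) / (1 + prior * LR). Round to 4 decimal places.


Bayesian evidence evaluation:
Posterior odds = prior_odds * LR = 0.130862 * 3.4845 = 0.4559886
Posterior probability = posterior_odds / (1 + posterior_odds)
= 0.4559886 / (1 + 0.4559886)
= 0.4559886 / 1.4559886
= 0.3132

0.3132


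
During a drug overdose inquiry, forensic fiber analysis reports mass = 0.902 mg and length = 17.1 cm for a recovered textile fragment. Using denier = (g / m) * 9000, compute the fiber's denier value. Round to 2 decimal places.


Denier calculation:
Mass in grams = 0.902 mg / 1000 = 0.000902 g
Length in meters = 17.1 cm / 100 = 0.171 m
Linear density = mass / length = 0.000902 / 0.171 = 0.00527485 g/m
Denier = (g/m) * 9000 = 0.00527485 * 9000 = 47.47

47.47


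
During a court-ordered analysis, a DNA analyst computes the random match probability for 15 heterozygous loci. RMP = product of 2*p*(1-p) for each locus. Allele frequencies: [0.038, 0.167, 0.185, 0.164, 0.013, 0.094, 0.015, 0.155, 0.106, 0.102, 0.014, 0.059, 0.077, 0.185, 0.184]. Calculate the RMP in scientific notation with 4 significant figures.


Computing RMP for 15 loci:
Locus 1: 2 * 0.038 * 0.962 = 0.073112
Locus 2: 2 * 0.167 * 0.833 = 0.278222
Locus 3: 2 * 0.185 * 0.815 = 0.30155
Locus 4: 2 * 0.164 * 0.836 = 0.274208
Locus 5: 2 * 0.013 * 0.987 = 0.025662
Locus 6: 2 * 0.094 * 0.906 = 0.170328
Locus 7: 2 * 0.015 * 0.985 = 0.02955
Locus 8: 2 * 0.155 * 0.845 = 0.26195
Locus 9: 2 * 0.106 * 0.894 = 0.189528
Locus 10: 2 * 0.102 * 0.898 = 0.183192
Locus 11: 2 * 0.014 * 0.986 = 0.027608
Locus 12: 2 * 0.059 * 0.941 = 0.111038
Locus 13: 2 * 0.077 * 0.923 = 0.142142
Locus 14: 2 * 0.185 * 0.815 = 0.30155
Locus 15: 2 * 0.184 * 0.816 = 0.300288
RMP = 7.796e-14

7.796e-14


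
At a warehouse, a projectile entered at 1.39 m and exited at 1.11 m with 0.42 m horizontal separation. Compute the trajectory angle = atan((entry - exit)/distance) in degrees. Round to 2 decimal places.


Bullet trajectory angle:
Height difference = 1.39 - 1.11 = 0.28 m
angle = atan(0.28 / 0.42)
angle = atan(0.666667)
angle = 33.69 degrees

33.69


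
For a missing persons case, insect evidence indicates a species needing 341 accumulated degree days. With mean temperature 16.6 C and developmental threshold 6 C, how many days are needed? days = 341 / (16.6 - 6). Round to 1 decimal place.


Insect development time:
Effective temperature = avg_temp - T_base = 16.6 - 6 = 10.6 C
Days = ADD / effective_temp = 341 / 10.6 = 32.2 days

32.2


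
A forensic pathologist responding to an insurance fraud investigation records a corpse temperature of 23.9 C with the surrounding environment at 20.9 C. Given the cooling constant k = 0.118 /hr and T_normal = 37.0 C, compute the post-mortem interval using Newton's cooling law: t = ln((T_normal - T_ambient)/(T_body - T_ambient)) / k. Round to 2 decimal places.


Using Newton's law of cooling:
t = ln((T_normal - T_ambient) / (T_body - T_ambient)) / k
T_normal - T_ambient = 16.1
T_body - T_ambient = 3.0
Ratio = 5.366667
ln(ratio) = 1.680207
t = 1.680207 / 0.118 = 14.24 hours

14.24


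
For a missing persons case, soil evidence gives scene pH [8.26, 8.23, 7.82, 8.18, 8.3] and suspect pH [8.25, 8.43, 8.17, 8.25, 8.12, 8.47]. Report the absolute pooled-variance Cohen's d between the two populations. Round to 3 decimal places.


Pooled-variance Cohen's d for soil pH comparison:
Scene mean = 40.79 / 5 = 8.158
Suspect mean = 49.69 / 6 = 8.281667
Scene sample variance s_s^2 = 0.03762
Suspect sample variance s_c^2 = 0.019617
Pooled variance = ((n_s-1)*s_s^2 + (n_c-1)*s_c^2) / (n_s + n_c - 2) = 0.027618
Pooled SD = sqrt(0.027618) = 0.166187
Mean difference = -0.123667
|d| = |-0.123667| / 0.166187 = 0.744

0.744


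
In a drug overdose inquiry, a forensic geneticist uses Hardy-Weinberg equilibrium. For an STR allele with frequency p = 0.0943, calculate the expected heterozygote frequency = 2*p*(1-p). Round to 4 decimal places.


Hardy-Weinberg heterozygote frequency:
q = 1 - p = 1 - 0.0943 = 0.9057
2pq = 2 * 0.0943 * 0.9057 = 0.1708

0.1708


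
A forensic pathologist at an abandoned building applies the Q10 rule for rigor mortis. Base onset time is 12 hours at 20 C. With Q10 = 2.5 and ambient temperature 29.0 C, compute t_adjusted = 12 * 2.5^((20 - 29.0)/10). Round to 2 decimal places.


Rigor mortis time adjustment:
Exponent = (T_ref - T_actual) / 10 = (20 - 29.0) / 10 = -0.9
Q10 factor = 2.5^-0.9 = 0.43838
t_adjusted = 12 * 0.43838 = 5.26 hours

5.26


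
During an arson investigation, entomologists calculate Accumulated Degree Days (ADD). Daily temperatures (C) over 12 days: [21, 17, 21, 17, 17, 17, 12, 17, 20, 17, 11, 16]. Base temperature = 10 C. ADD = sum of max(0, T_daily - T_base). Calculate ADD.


Computing ADD day by day:
Day 1: max(0, 21 - 10) = 11
Day 2: max(0, 17 - 10) = 7
Day 3: max(0, 21 - 10) = 11
Day 4: max(0, 17 - 10) = 7
Day 5: max(0, 17 - 10) = 7
Day 6: max(0, 17 - 10) = 7
Day 7: max(0, 12 - 10) = 2
Day 8: max(0, 17 - 10) = 7
Day 9: max(0, 20 - 10) = 10
Day 10: max(0, 17 - 10) = 7
Day 11: max(0, 11 - 10) = 1
Day 12: max(0, 16 - 10) = 6
Total ADD = 83

83


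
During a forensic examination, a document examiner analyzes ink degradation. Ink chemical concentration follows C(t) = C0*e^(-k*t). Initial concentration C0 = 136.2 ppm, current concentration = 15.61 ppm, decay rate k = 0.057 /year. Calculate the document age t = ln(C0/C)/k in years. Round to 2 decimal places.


Document age estimation:
C0/C = 136.2 / 15.61 = 8.725176
ln(C0/C) = 2.166213
t = 2.166213 / 0.057 = 38.00 years

38.00


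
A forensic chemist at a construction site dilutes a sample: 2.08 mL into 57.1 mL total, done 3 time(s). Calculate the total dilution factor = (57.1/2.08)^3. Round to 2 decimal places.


Dilution factor calculation:
Single dilution = V_total / V_sample = 57.1 / 2.08 ≈ 27.451923
Number of dilutions = 3
Total DF = (57.1 / 2.08)^3 (full precision, rounded at the end) = 20687.99

20687.99


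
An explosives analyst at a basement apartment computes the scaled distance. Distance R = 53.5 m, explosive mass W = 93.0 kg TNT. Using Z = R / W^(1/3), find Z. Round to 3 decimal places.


Scaled distance calculation:
W^(1/3) = 93.0^(1/3) = 4.530655
Z = R / W^(1/3) = 53.5 / 4.530655
Z = 11.808 m/kg^(1/3)

11.808


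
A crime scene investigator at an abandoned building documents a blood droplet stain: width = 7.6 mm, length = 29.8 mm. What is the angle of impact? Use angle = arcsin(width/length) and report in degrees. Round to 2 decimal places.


Blood spatter impact angle calculation:
width / length = 7.6 / 29.8 = 0.255034
angle = arcsin(0.255034)
angle = 14.78 degrees

14.78


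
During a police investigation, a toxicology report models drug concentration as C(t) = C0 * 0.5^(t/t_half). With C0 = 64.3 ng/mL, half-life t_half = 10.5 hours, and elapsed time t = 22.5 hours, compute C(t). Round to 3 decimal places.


Drug concentration decay:
Number of half-lives = t / t_half = 22.5 / 10.5 = 2.142857
Decay factor = 0.5^2.142857 = 0.22643094
C(t) = 64.3 * 0.22643094 = 14.560 ng/mL

14.560


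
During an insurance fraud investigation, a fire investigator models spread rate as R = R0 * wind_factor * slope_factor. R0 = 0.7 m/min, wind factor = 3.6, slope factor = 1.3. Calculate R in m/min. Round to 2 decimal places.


Fire spread rate calculation:
R = R0 * wind_factor * slope_factor
= 0.7 * 3.6 * 1.3
= 2.52 * 1.3
= 3.28 m/min

3.28


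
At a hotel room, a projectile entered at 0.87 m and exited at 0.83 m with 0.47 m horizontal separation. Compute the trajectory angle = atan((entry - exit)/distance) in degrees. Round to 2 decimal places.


Bullet trajectory angle:
Height difference = 0.87 - 0.83 = 0.04 m
angle = atan(0.04 / 0.47)
angle = atan(0.085106)
angle = 4.86 degrees

4.86


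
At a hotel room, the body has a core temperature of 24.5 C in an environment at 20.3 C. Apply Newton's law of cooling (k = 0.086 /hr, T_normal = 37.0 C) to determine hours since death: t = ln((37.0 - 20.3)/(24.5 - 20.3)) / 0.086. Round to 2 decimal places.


Using Newton's law of cooling:
t = ln((T_normal - T_ambient) / (T_body - T_ambient)) / k
T_normal - T_ambient = 16.7
T_body - T_ambient = 4.2
Ratio = 3.97619
ln(ratio) = 1.380324
t = 1.380324 / 0.086 = 16.05 hours

16.05


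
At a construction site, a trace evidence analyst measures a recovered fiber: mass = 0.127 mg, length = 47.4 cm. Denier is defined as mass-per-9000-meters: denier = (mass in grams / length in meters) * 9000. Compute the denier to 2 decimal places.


Denier calculation:
Mass in grams = 0.127 mg / 1000 = 0.000127 g
Length in meters = 47.4 cm / 100 = 0.474 m
Linear density = mass / length = 0.000127 / 0.474 = 0.00026793 g/m
Denier = (g/m) * 9000 = 0.00026793 * 9000 = 2.41

2.41


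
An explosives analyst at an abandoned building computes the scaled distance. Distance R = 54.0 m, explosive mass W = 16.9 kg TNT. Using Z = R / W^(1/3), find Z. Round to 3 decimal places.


Scaled distance calculation:
W^(1/3) = 16.9^(1/3) = 2.56623
Z = R / W^(1/3) = 54.0 / 2.56623
Z = 21.043 m/kg^(1/3)

21.043


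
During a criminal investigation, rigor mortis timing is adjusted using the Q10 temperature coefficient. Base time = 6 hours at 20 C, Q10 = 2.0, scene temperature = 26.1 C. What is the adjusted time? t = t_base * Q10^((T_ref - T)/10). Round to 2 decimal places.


Rigor mortis time adjustment:
Exponent = (T_ref - T_actual) / 10 = (20 - 26.1) / 10 = -0.61
Q10 factor = 2.0^-0.61 = 0.6552
t_adjusted = 6 * 0.6552 = 3.93 hours

3.93


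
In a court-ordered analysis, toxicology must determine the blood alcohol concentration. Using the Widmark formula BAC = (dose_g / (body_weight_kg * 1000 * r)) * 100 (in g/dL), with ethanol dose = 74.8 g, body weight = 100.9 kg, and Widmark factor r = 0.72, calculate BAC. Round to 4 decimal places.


Applying the Widmark formula:
BAC = (dose_g / (body_wt * 1000 * r)) * 100
Denominator = 100.9 * 1000 * 0.72 = 72648
BAC = (74.8 / 72648) * 100
BAC = 0.1030 g/dL

0.1030


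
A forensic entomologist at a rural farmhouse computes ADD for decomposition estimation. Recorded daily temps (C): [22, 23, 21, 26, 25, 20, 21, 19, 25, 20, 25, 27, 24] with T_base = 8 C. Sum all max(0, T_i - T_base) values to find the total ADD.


Computing ADD day by day:
Day 1: max(0, 22 - 8) = 14
Day 2: max(0, 23 - 8) = 15
Day 3: max(0, 21 - 8) = 13
Day 4: max(0, 26 - 8) = 18
Day 5: max(0, 25 - 8) = 17
Day 6: max(0, 20 - 8) = 12
Day 7: max(0, 21 - 8) = 13
Day 8: max(0, 19 - 8) = 11
Day 9: max(0, 25 - 8) = 17
Day 10: max(0, 20 - 8) = 12
Day 11: max(0, 25 - 8) = 17
Day 12: max(0, 27 - 8) = 19
Day 13: max(0, 24 - 8) = 16
Total ADD = 194

194


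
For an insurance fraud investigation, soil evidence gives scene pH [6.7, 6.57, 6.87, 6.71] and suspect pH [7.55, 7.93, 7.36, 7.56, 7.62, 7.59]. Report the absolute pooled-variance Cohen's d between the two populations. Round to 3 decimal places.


Pooled-variance Cohen's d for soil pH comparison:
Scene mean = 26.85 / 4 = 6.7125
Suspect mean = 45.61 / 6 = 7.601667
Scene sample variance s_s^2 = 0.015092
Suspect sample variance s_c^2 = 0.034217
Pooled variance = ((n_s-1)*s_s^2 + (n_c-1)*s_c^2) / (n_s + n_c - 2) = 0.027045
Pooled SD = sqrt(0.027045) = 0.164454
Mean difference = -0.889167
|d| = |-0.889167| / 0.164454 = 5.407

5.407


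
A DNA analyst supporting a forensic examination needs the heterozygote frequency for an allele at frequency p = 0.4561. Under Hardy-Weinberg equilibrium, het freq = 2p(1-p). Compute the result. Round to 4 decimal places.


Hardy-Weinberg heterozygote frequency:
q = 1 - p = 1 - 0.4561 = 0.5439
2pq = 2 * 0.4561 * 0.5439 = 0.4961

0.4961


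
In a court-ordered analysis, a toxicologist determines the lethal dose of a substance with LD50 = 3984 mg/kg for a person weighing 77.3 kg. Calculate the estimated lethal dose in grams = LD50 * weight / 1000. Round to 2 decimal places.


Lethal dose calculation:
Lethal dose = LD50 * body_weight / 1000
= 3984 * 77.3 / 1000
= 307963.2 / 1000
= 307.96 g

307.96


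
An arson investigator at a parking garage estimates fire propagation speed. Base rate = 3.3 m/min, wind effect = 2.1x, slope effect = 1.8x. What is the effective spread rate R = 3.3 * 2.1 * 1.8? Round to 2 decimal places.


Fire spread rate calculation:
R = R0 * wind_factor * slope_factor
= 3.3 * 2.1 * 1.8
= 6.93 * 1.8
= 12.47 m/min

12.47


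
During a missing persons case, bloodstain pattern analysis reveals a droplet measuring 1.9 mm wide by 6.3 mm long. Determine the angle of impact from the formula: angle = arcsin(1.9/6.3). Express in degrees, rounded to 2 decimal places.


Blood spatter impact angle calculation:
width / length = 1.9 / 6.3 = 0.301587
angle = arcsin(0.301587)
angle = 17.55 degrees

17.55


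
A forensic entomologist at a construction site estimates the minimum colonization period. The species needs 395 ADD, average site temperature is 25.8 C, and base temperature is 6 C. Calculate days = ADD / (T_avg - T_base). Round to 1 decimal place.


Insect development time:
Effective temperature = avg_temp - T_base = 25.8 - 6 = 19.8 C
Days = ADD / effective_temp = 395 / 19.8 = 19.9 days

19.9


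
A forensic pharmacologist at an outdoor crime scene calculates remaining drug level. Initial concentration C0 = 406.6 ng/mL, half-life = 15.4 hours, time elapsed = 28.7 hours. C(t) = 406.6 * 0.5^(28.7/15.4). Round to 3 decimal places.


Drug concentration decay:
Number of half-lives = t / t_half = 28.7 / 15.4 = 1.863636
Decay factor = 0.5^1.863636 = 0.27478287
C(t) = 406.6 * 0.27478287 = 111.727 ng/mL

111.727


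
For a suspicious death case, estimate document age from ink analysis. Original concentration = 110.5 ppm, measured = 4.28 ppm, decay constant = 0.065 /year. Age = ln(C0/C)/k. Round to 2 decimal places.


Document age estimation:
C0/C = 110.5 / 4.28 = 25.817757
ln(C0/C) = 3.251063
t = 3.251063 / 0.065 = 50.02 years

50.02


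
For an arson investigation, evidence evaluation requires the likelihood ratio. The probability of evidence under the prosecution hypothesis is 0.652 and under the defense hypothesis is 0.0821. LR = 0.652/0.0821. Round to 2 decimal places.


Likelihood ratio calculation:
LR = P(E|Hp) / P(E|Hd)
LR = 0.652 / 0.0821
LR = 7.94

7.94


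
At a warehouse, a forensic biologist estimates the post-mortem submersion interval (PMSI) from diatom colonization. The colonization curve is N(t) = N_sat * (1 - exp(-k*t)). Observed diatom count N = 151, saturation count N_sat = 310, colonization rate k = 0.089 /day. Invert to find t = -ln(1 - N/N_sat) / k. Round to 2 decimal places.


PMSI from diatom colonization curve:
N / N_sat = 151 / 310 = 0.487097
1 - N/N_sat = 0.512903
ln(1 - N/N_sat) = -0.667669
t = -ln(1 - N/N_sat) / k = -(-0.667669) / 0.089 = 7.50 days

7.50


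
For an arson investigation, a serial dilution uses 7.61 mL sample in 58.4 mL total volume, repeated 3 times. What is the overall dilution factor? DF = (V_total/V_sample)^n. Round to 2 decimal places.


Dilution factor calculation:
Single dilution = V_total / V_sample = 58.4 / 7.61 ≈ 7.674113
Number of dilutions = 3
Total DF = (58.4 / 7.61)^3 (full precision, rounded at the end) = 451.94

451.94


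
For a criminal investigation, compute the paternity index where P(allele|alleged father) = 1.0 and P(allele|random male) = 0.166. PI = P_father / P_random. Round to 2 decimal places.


Paternity Index calculation:
PI = P(allele|father) / P(allele|random)
PI = 1.0 / 0.166
PI = 6.02

6.02


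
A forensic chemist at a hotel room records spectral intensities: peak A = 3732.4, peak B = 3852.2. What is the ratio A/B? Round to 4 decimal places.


Spectral peak ratio:
Peak A = 3732.4 counts
Peak B = 3852.2 counts
Ratio = 3732.4 / 3852.2 = 0.9689

0.9689


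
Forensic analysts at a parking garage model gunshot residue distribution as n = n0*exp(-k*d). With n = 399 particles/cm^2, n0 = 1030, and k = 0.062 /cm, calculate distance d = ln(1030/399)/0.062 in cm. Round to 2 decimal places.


GSR distance calculation:
n0/n = 1030 / 399 = 2.581454
ln(n0/n) = 0.948353
d = 0.948353 / 0.062 = 15.30 cm

15.30


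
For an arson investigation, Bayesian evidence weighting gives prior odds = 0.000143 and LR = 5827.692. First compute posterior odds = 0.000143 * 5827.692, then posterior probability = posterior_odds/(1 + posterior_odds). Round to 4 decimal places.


Bayesian evidence evaluation:
Posterior odds = prior_odds * LR = 0.000143 * 5827.692 = 0.83336
Posterior probability = posterior_odds / (1 + posterior_odds)
= 0.83336 / (1 + 0.83336)
= 0.83336 / 1.83336
= 0.4546

0.4546


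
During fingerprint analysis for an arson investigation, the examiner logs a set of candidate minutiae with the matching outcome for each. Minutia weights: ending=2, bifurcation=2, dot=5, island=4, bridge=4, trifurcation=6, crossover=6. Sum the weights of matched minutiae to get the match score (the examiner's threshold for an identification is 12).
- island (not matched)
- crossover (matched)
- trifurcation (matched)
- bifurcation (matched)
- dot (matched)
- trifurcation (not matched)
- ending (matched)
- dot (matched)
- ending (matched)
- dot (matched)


Weighted minutiae match score:
  island: not matched, +0
  crossover: matched, +6 (running total 6)
  trifurcation: matched, +6 (running total 12)
  bifurcation: matched, +2 (running total 14)
  dot: matched, +5 (running total 19)
  trifurcation: not matched, +0
  ending: matched, +2 (running total 21)
  dot: matched, +5 (running total 26)
  ending: matched, +2 (running total 28)
  dot: matched, +5 (running total 33)
Total score = 33
Threshold = 12; verdict = identification

33


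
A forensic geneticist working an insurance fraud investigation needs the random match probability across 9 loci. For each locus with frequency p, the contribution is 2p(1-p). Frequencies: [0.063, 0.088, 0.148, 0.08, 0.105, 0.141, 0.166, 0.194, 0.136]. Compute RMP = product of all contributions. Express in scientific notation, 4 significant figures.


Computing RMP for 9 loci:
Locus 1: 2 * 0.063 * 0.937 = 0.118062
Locus 2: 2 * 0.088 * 0.912 = 0.160512
Locus 3: 2 * 0.148 * 0.852 = 0.252192
Locus 4: 2 * 0.08 * 0.92 = 0.1472
Locus 5: 2 * 0.105 * 0.895 = 0.18795
Locus 6: 2 * 0.141 * 0.859 = 0.242238
Locus 7: 2 * 0.166 * 0.834 = 0.276888
Locus 8: 2 * 0.194 * 0.806 = 0.312728
Locus 9: 2 * 0.136 * 0.864 = 0.235008
RMP = 6.518e-07

6.518e-07


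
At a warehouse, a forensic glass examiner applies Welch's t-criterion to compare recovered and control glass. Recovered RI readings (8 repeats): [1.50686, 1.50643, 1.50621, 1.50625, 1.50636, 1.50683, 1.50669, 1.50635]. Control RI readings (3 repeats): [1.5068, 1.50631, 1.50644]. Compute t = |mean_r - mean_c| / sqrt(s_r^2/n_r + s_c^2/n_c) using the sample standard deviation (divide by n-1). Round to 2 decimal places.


Welch's t-criterion for glass RI comparison:
Recovered mean = sum / n_r = 12.05198 / 8 = 1.5064975
Control mean = sum / n_c = 4.51955 / 3 = 1.5065167
Recovered sample variance s_r^2 = 6.68786e-08
Control sample variance s_c^2 = 6.44333e-08
Welch SE (unpooled) = sqrt(s_r^2/n_r + s_c^2/n_c) = sqrt(8.35982e-09 + 2.14778e-08) = sqrt(2.98376e-08) = 0.000172736
|mean_r - mean_c| = 1.91667e-05
t = 1.91667e-05 / 0.000172736 = 0.11

0.11


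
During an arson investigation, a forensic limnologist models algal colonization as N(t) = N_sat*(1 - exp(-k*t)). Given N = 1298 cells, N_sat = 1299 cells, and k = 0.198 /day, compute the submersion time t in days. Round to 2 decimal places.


PMSI from diatom colonization curve:
N / N_sat = 1298 / 1299 = 0.99923
1 - N/N_sat = 0.00077
ln(1 - N/N_sat) = -7.16912
t = -ln(1 - N/N_sat) / k = -(-7.16912) / 0.198 = 36.21 days

36.21


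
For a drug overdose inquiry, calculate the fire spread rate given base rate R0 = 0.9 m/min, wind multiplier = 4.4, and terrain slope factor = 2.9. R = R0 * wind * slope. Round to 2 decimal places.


Fire spread rate calculation:
R = R0 * wind_factor * slope_factor
= 0.9 * 4.4 * 2.9
= 3.96 * 2.9
= 11.48 m/min

11.48


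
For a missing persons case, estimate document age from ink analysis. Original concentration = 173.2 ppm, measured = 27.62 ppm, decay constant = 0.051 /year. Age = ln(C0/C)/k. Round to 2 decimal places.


Document age estimation:
C0/C = 173.2 / 27.62 = 6.270818
ln(C0/C) = 1.835907
t = 1.835907 / 0.051 = 36.00 years

36.00


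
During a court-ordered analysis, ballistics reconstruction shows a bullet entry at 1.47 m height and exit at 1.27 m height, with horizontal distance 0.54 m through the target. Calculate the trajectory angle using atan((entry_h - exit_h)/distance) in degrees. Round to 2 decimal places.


Bullet trajectory angle:
Height difference = 1.47 - 1.27 = 0.2 m
angle = atan(0.2 / 0.54)
angle = atan(0.37037)
angle = 20.32 degrees

20.32


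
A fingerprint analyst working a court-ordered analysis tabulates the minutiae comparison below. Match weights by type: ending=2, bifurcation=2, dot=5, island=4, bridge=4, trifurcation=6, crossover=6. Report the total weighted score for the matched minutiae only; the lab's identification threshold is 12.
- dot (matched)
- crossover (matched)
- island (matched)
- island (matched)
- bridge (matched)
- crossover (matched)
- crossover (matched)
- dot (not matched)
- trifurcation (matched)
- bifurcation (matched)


Weighted minutiae match score:
  dot: matched, +5 (running total 5)
  crossover: matched, +6 (running total 11)
  island: matched, +4 (running total 15)
  island: matched, +4 (running total 19)
  bridge: matched, +4 (running total 23)
  crossover: matched, +6 (running total 29)
  crossover: matched, +6 (running total 35)
  dot: not matched, +0
  trifurcation: matched, +6 (running total 41)
  bifurcation: matched, +2 (running total 43)
Total score = 43
Threshold = 12; verdict = identification

43


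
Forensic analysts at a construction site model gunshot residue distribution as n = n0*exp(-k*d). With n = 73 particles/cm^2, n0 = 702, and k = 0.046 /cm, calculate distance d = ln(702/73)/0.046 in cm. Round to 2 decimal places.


GSR distance calculation:
n0/n = 702 / 73 = 9.616438
ln(n0/n) = 2.263474
d = 2.263474 / 0.046 = 49.21 cm

49.21


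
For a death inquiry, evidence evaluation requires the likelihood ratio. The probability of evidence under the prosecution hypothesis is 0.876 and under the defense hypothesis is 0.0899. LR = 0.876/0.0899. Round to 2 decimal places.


Likelihood ratio calculation:
LR = P(E|Hp) / P(E|Hd)
LR = 0.876 / 0.0899
LR = 9.74

9.74


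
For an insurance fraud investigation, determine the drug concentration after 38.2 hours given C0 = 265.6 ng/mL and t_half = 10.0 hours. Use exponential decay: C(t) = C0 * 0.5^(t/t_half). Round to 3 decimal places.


Drug concentration decay:
Number of half-lives = t / t_half = 38.2 / 10.0 = 3.82
Decay factor = 0.5^3.82 = 0.07080524
C(t) = 265.6 * 0.07080524 = 18.806 ng/mL

18.806


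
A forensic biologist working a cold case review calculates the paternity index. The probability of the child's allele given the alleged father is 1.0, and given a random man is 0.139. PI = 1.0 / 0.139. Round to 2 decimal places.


Paternity Index calculation:
PI = P(allele|father) / P(allele|random)
PI = 1.0 / 0.139
PI = 7.19

7.19


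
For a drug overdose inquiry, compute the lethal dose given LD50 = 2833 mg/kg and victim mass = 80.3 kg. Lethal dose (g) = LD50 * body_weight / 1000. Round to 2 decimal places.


Lethal dose calculation:
Lethal dose = LD50 * body_weight / 1000
= 2833 * 80.3 / 1000
= 227489.9 / 1000
= 227.49 g

227.49


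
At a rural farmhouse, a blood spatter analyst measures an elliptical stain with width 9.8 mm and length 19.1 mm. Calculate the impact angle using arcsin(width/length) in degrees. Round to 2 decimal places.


Blood spatter impact angle calculation:
width / length = 9.8 / 19.1 = 0.513089
angle = arcsin(0.513089)
angle = 30.87 degrees

30.87


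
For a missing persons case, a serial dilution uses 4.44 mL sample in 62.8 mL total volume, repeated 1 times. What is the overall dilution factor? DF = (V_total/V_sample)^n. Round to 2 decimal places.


Dilution factor calculation:
Single dilution = V_total / V_sample = 62.8 / 4.44 ≈ 14.144144
Number of dilutions = 1
Total DF = (62.8 / 4.44)^1 (full precision, rounded at the end) = 14.14

14.14


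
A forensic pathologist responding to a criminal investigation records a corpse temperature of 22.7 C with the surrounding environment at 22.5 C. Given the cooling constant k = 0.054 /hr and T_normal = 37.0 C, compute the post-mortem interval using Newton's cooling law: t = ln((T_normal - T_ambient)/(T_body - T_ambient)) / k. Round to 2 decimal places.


Using Newton's law of cooling:
t = ln((T_normal - T_ambient) / (T_body - T_ambient)) / k
T_normal - T_ambient = 14.5
T_body - T_ambient = 0.2
Ratio = 72.5
ln(ratio) = 4.283587
t = 4.283587 / 0.054 = 79.33 hours

79.33


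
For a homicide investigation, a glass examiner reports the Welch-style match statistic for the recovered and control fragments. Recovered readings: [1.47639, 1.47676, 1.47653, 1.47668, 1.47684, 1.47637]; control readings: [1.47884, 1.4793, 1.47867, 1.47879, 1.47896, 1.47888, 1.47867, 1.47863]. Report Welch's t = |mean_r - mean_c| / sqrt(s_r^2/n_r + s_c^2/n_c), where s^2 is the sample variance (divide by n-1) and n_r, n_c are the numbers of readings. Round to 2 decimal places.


Welch's t-criterion for glass RI comparison:
Recovered mean = sum / n_r = 8.85957 / 6 = 1.476595
Control mean = sum / n_c = 11.83074 / 8 = 1.4788425
Recovered sample variance s_r^2 = 3.827e-08
Control sample variance s_c^2 = 4.74214e-08
Welch SE (unpooled) = sqrt(s_r^2/n_r + s_c^2/n_c) = sqrt(6.37833e-09 + 5.92768e-09) = sqrt(1.2306e-08) = 0.000110932
|mean_r - mean_c| = 0.0022475
t = 0.0022475 / 0.000110932 = 20.26

20.26


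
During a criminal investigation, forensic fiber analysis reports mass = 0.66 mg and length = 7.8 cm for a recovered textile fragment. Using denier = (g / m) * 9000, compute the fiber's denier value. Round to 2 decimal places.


Denier calculation:
Mass in grams = 0.66 mg / 1000 = 0.00066 g
Length in meters = 7.8 cm / 100 = 0.078 m
Linear density = mass / length = 0.00066 / 0.078 = 0.00846154 g/m
Denier = (g/m) * 9000 = 0.00846154 * 9000 = 76.15

76.15


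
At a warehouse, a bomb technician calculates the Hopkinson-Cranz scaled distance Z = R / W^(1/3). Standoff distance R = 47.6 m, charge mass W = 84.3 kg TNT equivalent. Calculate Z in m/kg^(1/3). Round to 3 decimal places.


Scaled distance calculation:
W^(1/3) = 84.3^(1/3) = 4.384727
Z = R / W^(1/3) = 47.6 / 4.384727
Z = 10.856 m/kg^(1/3)

10.856


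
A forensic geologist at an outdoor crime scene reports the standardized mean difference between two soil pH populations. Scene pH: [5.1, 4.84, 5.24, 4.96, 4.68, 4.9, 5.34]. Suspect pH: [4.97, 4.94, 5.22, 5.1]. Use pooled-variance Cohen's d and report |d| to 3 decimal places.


Pooled-variance Cohen's d for soil pH comparison:
Scene mean = 35.06 / 7 = 5.008571
Suspect mean = 20.23 / 4 = 5.0575
Scene sample variance s_s^2 = 0.053714
Suspect sample variance s_c^2 = 0.016558
Pooled variance = ((n_s-1)*s_s^2 + (n_c-1)*s_c^2) / (n_s + n_c - 2) = 0.041329
Pooled SD = sqrt(0.041329) = 0.203295
Mean difference = -0.048929
|d| = |-0.048929| / 0.203295 = 0.241

0.241


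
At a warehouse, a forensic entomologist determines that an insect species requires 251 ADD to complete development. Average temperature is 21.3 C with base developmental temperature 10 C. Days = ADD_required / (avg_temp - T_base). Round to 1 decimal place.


Insect development time:
Effective temperature = avg_temp - T_base = 21.3 - 10 = 11.3 C
Days = ADD / effective_temp = 251 / 11.3 = 22.2 days

22.2


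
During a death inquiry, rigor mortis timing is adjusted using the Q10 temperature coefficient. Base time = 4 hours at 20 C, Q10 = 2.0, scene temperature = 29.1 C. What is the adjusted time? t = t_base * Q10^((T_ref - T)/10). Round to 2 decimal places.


Rigor mortis time adjustment:
Exponent = (T_ref - T_actual) / 10 = (20 - 29.1) / 10 = -0.91
Q10 factor = 2.0^-0.91 = 0.53219
t_adjusted = 4 * 0.53219 = 2.13 hours

2.13


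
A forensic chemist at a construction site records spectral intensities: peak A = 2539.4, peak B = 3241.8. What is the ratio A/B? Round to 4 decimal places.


Spectral peak ratio:
Peak A = 2539.4 counts
Peak B = 3241.8 counts
Ratio = 2539.4 / 3241.8 = 0.7833

0.7833


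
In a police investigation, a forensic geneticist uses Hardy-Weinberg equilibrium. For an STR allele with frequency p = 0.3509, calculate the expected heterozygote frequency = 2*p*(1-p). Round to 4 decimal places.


Hardy-Weinberg heterozygote frequency:
q = 1 - p = 1 - 0.3509 = 0.6491
2pq = 2 * 0.3509 * 0.6491 = 0.4555

0.4555


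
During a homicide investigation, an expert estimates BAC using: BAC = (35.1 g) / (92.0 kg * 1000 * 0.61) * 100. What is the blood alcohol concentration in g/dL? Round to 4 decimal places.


Applying the Widmark formula:
BAC = (dose_g / (body_wt * 1000 * r)) * 100
Denominator = 92.0 * 1000 * 0.61 = 56120
BAC = (35.1 / 56120) * 100
BAC = 0.0625 g/dL

0.0625


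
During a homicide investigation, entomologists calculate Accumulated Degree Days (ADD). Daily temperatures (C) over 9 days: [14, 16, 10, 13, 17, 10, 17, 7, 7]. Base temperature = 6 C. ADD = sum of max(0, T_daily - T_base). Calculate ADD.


Computing ADD day by day:
Day 1: max(0, 14 - 6) = 8
Day 2: max(0, 16 - 6) = 10
Day 3: max(0, 10 - 6) = 4
Day 4: max(0, 13 - 6) = 7
Day 5: max(0, 17 - 6) = 11
Day 6: max(0, 10 - 6) = 4
Day 7: max(0, 17 - 6) = 11
Day 8: max(0, 7 - 6) = 1
Day 9: max(0, 7 - 6) = 1
Total ADD = 57

57


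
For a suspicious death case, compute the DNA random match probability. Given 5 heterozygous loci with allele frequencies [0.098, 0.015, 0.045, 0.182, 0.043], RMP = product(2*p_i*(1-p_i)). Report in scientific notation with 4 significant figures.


Computing RMP for 5 loci:
Locus 1: 2 * 0.098 * 0.902 = 0.176792
Locus 2: 2 * 0.015 * 0.985 = 0.02955
Locus 3: 2 * 0.045 * 0.955 = 0.08595
Locus 4: 2 * 0.182 * 0.818 = 0.297752
Locus 5: 2 * 0.043 * 0.957 = 0.082302
RMP = 1.100e-05

1.100e-05


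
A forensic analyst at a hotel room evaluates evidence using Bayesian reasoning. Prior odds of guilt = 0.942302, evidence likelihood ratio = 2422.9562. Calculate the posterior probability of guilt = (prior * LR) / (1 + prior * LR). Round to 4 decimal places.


Bayesian evidence evaluation:
Posterior odds = prior_odds * LR = 0.942302 * 2422.9562 = 2283.156
Posterior probability = posterior_odds / (1 + posterior_odds)
= 2283.156 / (1 + 2283.156)
= 2283.156 / 2284.156
= 0.9996

0.9996


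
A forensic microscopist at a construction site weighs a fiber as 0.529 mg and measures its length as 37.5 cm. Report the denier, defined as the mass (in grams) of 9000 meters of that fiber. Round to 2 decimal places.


Denier calculation:
Mass in grams = 0.529 mg / 1000 = 0.000529 g
Length in meters = 37.5 cm / 100 = 0.375 m
Linear density = mass / length = 0.000529 / 0.375 = 0.00141067 g/m
Denier = (g/m) * 9000 = 0.00141067 * 9000 = 12.70

12.70


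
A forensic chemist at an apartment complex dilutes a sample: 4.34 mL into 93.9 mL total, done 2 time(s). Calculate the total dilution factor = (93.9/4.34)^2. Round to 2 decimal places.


Dilution factor calculation:
Single dilution = V_total / V_sample = 93.9 / 4.34 ≈ 21.635945
Number of dilutions = 2
Total DF = (93.9 / 4.34)^2 (full precision, rounded at the end) = 468.11

468.11


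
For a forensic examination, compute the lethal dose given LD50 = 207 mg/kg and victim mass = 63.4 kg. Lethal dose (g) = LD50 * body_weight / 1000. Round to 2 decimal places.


Lethal dose calculation:
Lethal dose = LD50 * body_weight / 1000
= 207 * 63.4 / 1000
= 13123.8 / 1000
= 13.12 g

13.12


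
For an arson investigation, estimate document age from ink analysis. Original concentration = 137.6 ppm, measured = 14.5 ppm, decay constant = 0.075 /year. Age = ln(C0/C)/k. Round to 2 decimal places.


Document age estimation:
C0/C = 137.6 / 14.5 = 9.489655
ln(C0/C) = 2.250202
t = 2.250202 / 0.075 = 30.00 years

30.00


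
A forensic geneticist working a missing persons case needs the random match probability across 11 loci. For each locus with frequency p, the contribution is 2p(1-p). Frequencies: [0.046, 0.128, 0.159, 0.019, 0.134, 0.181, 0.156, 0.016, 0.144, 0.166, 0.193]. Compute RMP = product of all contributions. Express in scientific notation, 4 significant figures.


Computing RMP for 11 loci:
Locus 1: 2 * 0.046 * 0.954 = 0.087768
Locus 2: 2 * 0.128 * 0.872 = 0.223232
Locus 3: 2 * 0.159 * 0.841 = 0.267438
Locus 4: 2 * 0.019 * 0.981 = 0.037278
Locus 5: 2 * 0.134 * 0.866 = 0.232088
Locus 6: 2 * 0.181 * 0.819 = 0.296478
Locus 7: 2 * 0.156 * 0.844 = 0.263328
Locus 8: 2 * 0.016 * 0.984 = 0.031488
Locus 9: 2 * 0.144 * 0.856 = 0.246528
Locus 10: 2 * 0.166 * 0.834 = 0.276888
Locus 11: 2 * 0.193 * 0.807 = 0.311502
RMP = 2.370e-09

2.370e-09


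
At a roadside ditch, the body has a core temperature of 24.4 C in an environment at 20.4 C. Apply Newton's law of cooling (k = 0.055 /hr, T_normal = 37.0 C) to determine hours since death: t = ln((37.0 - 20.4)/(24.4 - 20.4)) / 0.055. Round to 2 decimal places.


Using Newton's law of cooling:
t = ln((T_normal - T_ambient) / (T_body - T_ambient)) / k
T_normal - T_ambient = 16.6
T_body - T_ambient = 4.0
Ratio = 4.15
ln(ratio) = 1.423108
t = 1.423108 / 0.055 = 25.87 hours

25.87


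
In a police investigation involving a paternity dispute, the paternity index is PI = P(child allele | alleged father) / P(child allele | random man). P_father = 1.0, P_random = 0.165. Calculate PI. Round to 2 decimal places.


Paternity Index calculation:
PI = P(allele|father) / P(allele|random)
PI = 1.0 / 0.165
PI = 6.06

6.06


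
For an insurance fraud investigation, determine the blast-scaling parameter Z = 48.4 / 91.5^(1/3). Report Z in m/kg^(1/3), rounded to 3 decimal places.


Scaled distance calculation:
W^(1/3) = 91.5^(1/3) = 4.506164
Z = R / W^(1/3) = 48.4 / 4.506164
Z = 10.741 m/kg^(1/3)

10.741


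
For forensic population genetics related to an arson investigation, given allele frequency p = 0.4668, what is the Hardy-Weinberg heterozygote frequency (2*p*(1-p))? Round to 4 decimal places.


Hardy-Weinberg heterozygote frequency:
q = 1 - p = 1 - 0.4668 = 0.5332
2pq = 2 * 0.4668 * 0.5332 = 0.4978

0.4978


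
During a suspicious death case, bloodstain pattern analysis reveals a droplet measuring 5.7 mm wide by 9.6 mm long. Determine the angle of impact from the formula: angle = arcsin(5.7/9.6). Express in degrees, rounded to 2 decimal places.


Blood spatter impact angle calculation:
width / length = 5.7 / 9.6 = 0.59375
angle = arcsin(0.59375)
angle = 36.42 degrees

36.42


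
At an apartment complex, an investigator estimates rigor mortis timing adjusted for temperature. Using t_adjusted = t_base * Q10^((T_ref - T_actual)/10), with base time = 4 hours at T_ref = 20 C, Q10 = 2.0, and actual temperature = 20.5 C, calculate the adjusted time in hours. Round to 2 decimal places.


Rigor mortis time adjustment:
Exponent = (T_ref - T_actual) / 10 = (20 - 20.5) / 10 = -0.05
Q10 factor = 2.0^-0.05 = 0.96594
t_adjusted = 4 * 0.96594 = 3.86 hours

3.86


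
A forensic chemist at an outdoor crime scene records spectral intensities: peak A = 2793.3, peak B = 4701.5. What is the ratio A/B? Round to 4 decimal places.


Spectral peak ratio:
Peak A = 2793.3 counts
Peak B = 4701.5 counts
Ratio = 2793.3 / 4701.5 = 0.5941

0.5941


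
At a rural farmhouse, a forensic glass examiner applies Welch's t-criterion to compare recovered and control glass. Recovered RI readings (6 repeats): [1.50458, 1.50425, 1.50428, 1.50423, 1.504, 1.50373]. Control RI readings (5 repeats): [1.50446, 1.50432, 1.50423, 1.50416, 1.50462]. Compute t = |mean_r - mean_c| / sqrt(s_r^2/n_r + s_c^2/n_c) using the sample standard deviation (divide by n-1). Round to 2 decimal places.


Welch's t-criterion for glass RI comparison:
Recovered mean = sum / n_r = 9.02507 / 6 = 1.5041783
Control mean = sum / n_c = 7.52179 / 5 = 1.504358
Recovered sample variance s_r^2 = 8.24567e-08
Control sample variance s_c^2 = 3.402e-08
Welch SE (unpooled) = sqrt(s_r^2/n_r + s_c^2/n_c) = sqrt(1.37428e-08 + 6.804e-09) = sqrt(2.05468e-08) = 0.000143342
|mean_r - mean_c| = 0.000179667
t = 0.000179667 / 0.000143342 = 1.25

1.25
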